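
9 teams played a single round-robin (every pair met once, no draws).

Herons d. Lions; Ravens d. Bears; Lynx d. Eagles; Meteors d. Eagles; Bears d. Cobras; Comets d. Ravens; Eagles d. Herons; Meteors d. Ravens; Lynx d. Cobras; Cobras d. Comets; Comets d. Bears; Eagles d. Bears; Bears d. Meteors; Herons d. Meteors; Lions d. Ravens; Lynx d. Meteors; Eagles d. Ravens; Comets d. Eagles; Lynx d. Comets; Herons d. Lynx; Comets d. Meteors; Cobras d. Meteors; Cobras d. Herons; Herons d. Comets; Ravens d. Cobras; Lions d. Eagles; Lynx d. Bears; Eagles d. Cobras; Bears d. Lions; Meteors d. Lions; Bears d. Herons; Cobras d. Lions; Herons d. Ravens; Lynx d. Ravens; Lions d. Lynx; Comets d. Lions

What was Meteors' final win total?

Meteors' results: beat Lions, Eagles, Ravens; lost to Comets, Cobras, Lynx, Herons, Bears.
That is 3 wins.

3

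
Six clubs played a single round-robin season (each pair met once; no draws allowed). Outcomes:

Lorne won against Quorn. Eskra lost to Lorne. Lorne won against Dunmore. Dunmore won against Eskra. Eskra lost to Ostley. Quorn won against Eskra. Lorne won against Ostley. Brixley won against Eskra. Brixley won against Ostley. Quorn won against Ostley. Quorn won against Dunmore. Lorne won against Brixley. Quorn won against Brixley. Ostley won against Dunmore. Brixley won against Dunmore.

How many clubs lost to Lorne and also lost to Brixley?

3

Lorne beat: Eskra, Brixley, Dunmore, Ostley, Quorn.
Brixley beat: Eskra, Dunmore, Ostley.
Both beat: Eskra, Dunmore, Ostley — 3.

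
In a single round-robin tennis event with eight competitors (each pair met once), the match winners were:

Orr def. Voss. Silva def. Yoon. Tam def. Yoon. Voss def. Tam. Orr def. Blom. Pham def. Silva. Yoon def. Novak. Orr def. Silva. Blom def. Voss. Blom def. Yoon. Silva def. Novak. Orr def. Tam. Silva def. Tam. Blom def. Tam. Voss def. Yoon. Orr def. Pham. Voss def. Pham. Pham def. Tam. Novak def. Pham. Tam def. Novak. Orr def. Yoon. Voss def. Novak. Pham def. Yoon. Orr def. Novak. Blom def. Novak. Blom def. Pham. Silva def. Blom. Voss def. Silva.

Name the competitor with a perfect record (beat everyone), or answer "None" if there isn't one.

Orr has 7 wins out of 7 opponents — a perfect record.

Orr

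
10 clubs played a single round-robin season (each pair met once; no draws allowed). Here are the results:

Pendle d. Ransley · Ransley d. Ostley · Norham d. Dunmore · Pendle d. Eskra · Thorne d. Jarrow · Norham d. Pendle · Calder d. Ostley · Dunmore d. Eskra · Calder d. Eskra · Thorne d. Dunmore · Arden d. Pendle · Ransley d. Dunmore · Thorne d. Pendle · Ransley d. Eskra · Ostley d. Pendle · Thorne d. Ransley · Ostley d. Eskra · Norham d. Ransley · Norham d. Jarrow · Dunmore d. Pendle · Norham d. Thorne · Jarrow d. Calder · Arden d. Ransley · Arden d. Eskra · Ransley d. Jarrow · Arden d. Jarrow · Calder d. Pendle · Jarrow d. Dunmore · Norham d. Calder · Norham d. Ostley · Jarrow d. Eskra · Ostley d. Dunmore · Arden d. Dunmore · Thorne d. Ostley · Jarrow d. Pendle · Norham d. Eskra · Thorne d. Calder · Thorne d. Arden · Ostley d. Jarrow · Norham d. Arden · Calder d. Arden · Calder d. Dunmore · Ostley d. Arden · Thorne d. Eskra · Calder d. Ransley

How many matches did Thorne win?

Thorne's results: beat Arden, Calder, Dunmore, Ransley, Eskra, Jarrow, Ostley, Pendle; lost to Norham.
That is 8 wins.

8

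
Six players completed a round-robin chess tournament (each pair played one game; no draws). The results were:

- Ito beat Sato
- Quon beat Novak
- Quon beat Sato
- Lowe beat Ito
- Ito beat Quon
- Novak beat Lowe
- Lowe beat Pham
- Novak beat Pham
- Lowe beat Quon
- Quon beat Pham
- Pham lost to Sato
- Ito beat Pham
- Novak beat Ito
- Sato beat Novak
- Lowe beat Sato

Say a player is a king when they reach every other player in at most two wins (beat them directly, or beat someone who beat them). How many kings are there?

Pham cannot reach Novak, Lowe, Sato, Ito, Quon in two steps.
Novak reaches everyone (king).
Lowe reaches everyone (king).
Sato cannot reach Quon in two steps.
Ito cannot reach Lowe in two steps.
Quon reaches everyone (king).
Kings: Novak, Lowe, Quon — 3.

3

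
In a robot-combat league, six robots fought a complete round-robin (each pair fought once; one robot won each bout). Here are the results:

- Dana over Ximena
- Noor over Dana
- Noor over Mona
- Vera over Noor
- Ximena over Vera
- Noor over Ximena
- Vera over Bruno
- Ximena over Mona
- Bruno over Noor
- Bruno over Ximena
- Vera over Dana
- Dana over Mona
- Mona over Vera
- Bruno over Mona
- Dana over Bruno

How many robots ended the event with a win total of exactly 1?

1

Win totals: Bruno 3, Noor 3, Mona 1, Vera 3, Ximena 2, Dana 3.
Exactly 1: Mona — 1 robot.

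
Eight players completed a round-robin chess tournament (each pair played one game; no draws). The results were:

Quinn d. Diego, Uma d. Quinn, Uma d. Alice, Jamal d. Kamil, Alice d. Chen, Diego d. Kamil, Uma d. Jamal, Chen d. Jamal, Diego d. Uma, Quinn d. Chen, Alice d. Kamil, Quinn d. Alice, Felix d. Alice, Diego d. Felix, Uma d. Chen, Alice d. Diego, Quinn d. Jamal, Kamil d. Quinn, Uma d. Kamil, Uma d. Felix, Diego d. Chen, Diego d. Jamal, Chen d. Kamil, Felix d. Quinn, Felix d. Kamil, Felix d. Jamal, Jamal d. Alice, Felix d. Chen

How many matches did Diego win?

5

Diego's results: beat Chen, Jamal, Kamil, Uma, Felix; lost to Alice, Quinn.
That is 5 wins.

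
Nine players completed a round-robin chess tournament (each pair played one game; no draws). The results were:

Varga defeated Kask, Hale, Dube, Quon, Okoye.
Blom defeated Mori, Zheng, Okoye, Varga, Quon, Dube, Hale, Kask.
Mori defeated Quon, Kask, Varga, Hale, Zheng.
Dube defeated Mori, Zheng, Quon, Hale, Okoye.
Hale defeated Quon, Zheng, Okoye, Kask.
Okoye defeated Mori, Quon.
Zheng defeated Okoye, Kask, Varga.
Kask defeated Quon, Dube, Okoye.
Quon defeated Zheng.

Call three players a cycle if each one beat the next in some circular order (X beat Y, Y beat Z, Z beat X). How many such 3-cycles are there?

13

Win totals: Hale 4, Dube 5, Varga 5, Okoye 2, Mori 5, Quon 1, Zheng 3, Kask 3, Blom 8.
A player with w wins dominates both others in C(w,2) triples; summing gives 6 + 10 + 10 + 1 + 10 + 0 + 3 + 3 + 28 = 71 transitive triples.
Total triples C(9,3) = 84, so cyclic triples = 84 − 71 = 13.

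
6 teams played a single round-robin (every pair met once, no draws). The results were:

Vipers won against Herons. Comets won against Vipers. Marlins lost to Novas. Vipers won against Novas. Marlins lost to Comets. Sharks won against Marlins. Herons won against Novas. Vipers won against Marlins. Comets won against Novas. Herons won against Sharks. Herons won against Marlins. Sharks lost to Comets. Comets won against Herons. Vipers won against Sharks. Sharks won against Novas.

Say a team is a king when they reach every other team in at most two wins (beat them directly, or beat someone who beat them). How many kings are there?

1

Sharks cannot reach Comets, Herons, Vipers in two steps.
Marlins cannot reach Sharks, Novas, Comets, Herons, Vipers in two steps.
Novas cannot reach Sharks, Comets, Herons, Vipers in two steps.
Comets reaches everyone (king).
Herons cannot reach Comets, Vipers in two steps.
Vipers cannot reach Comets in two steps.
Kings: Comets — 1.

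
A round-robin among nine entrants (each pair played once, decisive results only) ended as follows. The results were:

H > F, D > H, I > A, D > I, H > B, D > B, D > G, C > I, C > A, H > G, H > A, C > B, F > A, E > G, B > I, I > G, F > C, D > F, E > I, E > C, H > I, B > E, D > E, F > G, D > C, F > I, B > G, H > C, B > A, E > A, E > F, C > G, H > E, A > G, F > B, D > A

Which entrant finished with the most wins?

D

Win totals: A 1, B 4, C 4, D 8, E 5, F 5, G 0, H 7, I 2.
D leads with 8 wins (next highest: 7).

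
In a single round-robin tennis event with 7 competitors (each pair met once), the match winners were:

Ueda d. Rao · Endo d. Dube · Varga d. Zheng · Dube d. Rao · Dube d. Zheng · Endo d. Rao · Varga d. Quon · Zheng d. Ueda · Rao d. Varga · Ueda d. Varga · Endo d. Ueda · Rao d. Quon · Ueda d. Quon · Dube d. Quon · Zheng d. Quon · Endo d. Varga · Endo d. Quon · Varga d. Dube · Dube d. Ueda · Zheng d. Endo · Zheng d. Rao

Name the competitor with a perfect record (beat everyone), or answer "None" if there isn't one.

None

Highest win total is Endo with 5 (out of 6 possible).
Endo lost to Zheng, so no competitor went undefeated.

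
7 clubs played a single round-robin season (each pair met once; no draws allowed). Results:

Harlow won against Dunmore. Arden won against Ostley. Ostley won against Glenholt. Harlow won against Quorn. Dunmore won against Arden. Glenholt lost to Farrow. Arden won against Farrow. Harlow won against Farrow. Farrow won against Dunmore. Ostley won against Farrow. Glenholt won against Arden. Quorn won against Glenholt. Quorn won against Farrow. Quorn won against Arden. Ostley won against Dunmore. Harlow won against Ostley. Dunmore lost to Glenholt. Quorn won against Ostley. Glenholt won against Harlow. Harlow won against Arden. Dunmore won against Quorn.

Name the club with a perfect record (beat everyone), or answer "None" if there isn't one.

Highest win total is Harlow with 5 (out of 6 possible).
Harlow lost to Glenholt, so no club went undefeated.

None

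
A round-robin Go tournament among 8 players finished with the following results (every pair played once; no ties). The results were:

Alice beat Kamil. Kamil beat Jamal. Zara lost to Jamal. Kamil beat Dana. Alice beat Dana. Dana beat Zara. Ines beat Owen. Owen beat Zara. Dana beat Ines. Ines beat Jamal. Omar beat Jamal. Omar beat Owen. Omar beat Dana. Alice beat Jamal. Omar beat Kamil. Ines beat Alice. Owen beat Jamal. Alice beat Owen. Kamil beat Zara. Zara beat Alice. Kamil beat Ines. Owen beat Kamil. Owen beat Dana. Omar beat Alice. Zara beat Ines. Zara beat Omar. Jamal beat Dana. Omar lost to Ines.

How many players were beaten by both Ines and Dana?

0

Ines beat: Omar, Alice, Owen, Jamal.
Dana beat: Zara, Ines.
No one was beaten by both.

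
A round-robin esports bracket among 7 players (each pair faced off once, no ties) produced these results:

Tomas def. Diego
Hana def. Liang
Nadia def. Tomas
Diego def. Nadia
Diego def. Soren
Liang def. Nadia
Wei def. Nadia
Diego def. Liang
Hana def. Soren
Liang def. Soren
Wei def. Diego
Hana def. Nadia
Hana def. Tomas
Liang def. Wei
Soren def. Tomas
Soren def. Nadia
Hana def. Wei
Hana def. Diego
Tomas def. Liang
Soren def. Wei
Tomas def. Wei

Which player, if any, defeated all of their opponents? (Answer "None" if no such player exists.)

Hana

Hana has 6 wins out of 6 opponents — a perfect record.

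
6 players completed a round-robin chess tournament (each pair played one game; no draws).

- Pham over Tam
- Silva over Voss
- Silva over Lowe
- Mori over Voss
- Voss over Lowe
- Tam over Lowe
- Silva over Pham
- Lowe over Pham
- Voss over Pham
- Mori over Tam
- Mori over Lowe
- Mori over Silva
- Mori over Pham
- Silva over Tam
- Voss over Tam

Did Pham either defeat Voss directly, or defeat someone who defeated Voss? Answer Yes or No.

Pham did not beat Voss directly.
Pham beat Tam, but each of them lost to Voss. No two-step path.

No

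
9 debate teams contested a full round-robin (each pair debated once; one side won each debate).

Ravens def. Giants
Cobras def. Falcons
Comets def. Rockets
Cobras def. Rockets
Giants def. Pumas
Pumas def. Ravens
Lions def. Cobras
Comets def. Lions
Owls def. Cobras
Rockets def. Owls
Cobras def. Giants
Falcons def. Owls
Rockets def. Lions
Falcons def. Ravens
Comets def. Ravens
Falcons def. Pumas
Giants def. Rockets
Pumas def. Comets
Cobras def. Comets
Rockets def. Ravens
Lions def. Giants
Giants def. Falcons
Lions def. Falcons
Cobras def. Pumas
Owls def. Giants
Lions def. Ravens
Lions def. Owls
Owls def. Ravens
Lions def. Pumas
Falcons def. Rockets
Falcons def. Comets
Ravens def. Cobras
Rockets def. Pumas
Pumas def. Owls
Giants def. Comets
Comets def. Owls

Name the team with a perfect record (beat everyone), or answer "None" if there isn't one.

None

Highest win total is Lions with 6 (out of 8 possible).
Lions lost to Rockets, Comets, so no team went undefeated.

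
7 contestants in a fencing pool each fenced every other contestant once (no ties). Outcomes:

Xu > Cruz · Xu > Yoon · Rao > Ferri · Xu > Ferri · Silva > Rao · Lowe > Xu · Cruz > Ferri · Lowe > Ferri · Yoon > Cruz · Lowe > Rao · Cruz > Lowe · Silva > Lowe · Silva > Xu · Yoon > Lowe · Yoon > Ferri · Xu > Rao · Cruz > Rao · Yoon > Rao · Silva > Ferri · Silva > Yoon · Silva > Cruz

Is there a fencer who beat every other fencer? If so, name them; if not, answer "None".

Silva has 6 wins out of 6 opponents — a perfect record.

Silva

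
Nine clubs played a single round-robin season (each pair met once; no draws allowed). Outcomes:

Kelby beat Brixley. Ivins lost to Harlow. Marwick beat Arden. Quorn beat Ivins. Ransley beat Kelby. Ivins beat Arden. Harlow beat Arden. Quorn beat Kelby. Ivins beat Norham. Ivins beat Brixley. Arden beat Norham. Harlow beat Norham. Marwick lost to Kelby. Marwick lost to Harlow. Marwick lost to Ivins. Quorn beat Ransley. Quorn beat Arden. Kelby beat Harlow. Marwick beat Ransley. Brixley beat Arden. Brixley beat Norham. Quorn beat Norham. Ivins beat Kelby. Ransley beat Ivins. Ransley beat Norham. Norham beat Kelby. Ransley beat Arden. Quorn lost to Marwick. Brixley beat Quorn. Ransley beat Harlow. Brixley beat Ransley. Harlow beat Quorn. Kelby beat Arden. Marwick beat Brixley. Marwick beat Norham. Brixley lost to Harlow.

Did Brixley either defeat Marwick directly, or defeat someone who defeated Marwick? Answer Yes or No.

No

Brixley did not beat Marwick directly.
Brixley beat Ransley, Arden, Norham, Quorn, but each of them lost to Marwick. No two-step path.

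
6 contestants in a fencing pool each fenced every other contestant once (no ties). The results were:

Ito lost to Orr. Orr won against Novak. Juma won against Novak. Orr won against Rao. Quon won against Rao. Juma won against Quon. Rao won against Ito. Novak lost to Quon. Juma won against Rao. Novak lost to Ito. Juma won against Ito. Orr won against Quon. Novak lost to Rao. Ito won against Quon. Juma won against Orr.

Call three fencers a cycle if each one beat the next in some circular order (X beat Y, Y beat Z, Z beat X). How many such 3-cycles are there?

Win totals: Juma 5, Novak 0, Orr 4, Rao 2, Ito 2, Quon 2.
A fencer with w wins dominates both others in C(w,2) triples; summing gives 10 + 0 + 6 + 1 + 1 + 1 = 19 transitive triples.
Total triples C(6,3) = 20, so cyclic triples = 20 − 19 = 1.

1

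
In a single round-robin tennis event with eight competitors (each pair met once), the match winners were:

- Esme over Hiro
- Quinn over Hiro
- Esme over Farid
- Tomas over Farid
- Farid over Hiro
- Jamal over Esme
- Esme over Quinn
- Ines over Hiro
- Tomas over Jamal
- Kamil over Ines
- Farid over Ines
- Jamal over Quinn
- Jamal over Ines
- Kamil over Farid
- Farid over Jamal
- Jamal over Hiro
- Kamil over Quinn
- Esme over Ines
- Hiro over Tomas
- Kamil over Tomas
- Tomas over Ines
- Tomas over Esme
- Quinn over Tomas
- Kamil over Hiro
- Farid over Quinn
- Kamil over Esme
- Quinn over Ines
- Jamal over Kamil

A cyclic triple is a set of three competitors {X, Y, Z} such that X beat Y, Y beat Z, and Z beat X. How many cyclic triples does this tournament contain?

Win totals: Tomas 4, Kamil 6, Ines 1, Quinn 3, Farid 4, Esme 4, Jamal 5, Hiro 1.
A competitor with w wins dominates both others in C(w,2) triples; summing gives 6 + 15 + 0 + 3 + 6 + 6 + 10 + 0 = 46 transitive triples.
Total triples C(8,3) = 56, so cyclic triples = 56 − 46 = 10.

10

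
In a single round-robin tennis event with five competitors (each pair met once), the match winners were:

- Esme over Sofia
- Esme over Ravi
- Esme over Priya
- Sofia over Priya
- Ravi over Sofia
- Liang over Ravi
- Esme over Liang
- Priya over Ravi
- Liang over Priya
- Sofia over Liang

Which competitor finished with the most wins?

Win totals: Liang 2, Ravi 1, Sofia 2, Priya 1, Esme 4.
Esme leads with 4 wins (next highest: 2).

Esme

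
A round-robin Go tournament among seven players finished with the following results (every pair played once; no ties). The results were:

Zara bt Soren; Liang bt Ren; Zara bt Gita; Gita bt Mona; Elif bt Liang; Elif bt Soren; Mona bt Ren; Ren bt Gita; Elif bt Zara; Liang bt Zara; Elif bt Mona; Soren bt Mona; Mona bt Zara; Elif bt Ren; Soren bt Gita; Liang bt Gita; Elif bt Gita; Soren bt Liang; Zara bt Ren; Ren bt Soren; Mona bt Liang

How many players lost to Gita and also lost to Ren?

0

Gita beat: Mona.
Ren beat: Soren, Gita.
No one was beaten by both.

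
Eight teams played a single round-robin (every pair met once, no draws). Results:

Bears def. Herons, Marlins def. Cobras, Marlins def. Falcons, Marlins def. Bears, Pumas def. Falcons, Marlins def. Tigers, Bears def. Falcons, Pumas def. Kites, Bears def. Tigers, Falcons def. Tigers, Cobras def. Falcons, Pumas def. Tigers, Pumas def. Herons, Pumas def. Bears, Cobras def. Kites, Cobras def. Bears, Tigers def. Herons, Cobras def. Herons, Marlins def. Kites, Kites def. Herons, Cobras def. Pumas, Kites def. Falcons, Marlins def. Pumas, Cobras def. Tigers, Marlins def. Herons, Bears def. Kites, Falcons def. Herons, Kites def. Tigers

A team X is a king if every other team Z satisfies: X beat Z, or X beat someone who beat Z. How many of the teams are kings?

1

Cobras cannot reach Marlins in two steps.
Bears cannot reach Cobras, Marlins, Pumas in two steps.
Tigers cannot reach Cobras, Bears, Marlins, Pumas, Kites, Falcons in two steps.
Marlins reaches everyone (king).
Pumas cannot reach Cobras, Marlins in two steps.
Kites cannot reach Cobras, Bears, Marlins, Pumas in two steps.
Herons cannot reach Cobras, Bears, Tigers, Marlins, Pumas, Kites, Falcons in two steps.
Falcons cannot reach Cobras, Bears, Marlins, Pumas, Kites in two steps.
Kings: Marlins — 1.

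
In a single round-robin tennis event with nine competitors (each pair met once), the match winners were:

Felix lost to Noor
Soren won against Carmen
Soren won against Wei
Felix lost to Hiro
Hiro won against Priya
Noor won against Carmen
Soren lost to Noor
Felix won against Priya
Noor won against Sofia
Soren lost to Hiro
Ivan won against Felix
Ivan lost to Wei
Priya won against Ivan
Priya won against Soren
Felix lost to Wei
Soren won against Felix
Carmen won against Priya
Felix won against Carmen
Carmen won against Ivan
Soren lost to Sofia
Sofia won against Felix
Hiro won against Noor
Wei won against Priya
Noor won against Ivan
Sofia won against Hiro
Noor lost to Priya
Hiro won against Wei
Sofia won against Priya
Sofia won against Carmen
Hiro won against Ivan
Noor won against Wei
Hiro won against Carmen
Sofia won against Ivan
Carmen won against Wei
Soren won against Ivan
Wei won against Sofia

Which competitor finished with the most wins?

Win totals: Priya 3, Noor 6, Soren 4, Ivan 1, Sofia 6, Wei 4, Felix 2, Hiro 7, Carmen 3.
Hiro leads with 7 wins (next highest: 6).

Hiro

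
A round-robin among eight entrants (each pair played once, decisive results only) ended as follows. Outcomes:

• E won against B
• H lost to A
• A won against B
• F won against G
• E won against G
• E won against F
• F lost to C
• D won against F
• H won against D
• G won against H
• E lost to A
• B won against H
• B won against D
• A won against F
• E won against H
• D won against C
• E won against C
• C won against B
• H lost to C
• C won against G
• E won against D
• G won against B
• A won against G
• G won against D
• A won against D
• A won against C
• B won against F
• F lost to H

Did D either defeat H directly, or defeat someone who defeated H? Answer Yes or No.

D did not beat H directly.
D beat C, F. Of those, C beat H.

Yes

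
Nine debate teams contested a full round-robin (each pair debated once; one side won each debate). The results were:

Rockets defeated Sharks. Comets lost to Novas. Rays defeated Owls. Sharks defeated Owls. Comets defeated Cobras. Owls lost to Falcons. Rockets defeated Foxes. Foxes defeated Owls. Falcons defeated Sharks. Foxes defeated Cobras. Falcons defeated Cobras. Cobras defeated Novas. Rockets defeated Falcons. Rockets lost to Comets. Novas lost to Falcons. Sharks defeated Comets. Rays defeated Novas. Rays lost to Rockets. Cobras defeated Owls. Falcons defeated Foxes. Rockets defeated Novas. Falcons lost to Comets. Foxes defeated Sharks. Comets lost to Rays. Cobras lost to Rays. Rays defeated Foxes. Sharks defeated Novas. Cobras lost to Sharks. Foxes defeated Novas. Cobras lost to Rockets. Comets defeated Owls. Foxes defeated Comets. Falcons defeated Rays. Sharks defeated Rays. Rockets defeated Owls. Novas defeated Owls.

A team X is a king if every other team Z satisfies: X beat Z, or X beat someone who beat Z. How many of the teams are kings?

5

Foxes reaches everyone (king).
Owls cannot reach Foxes, Comets, Sharks, Novas, Rays, Cobras, Falcons, Rockets in two steps.
Comets reaches everyone (king).
Sharks reaches everyone (king).
Novas cannot reach Foxes, Sharks, Rays in two steps.
Rays reaches everyone (king).
Cobras cannot reach Foxes, Sharks, Rays, Falcons, Rockets in two steps.
Falcons cannot reach Rockets in two steps.
Rockets reaches everyone (king).
Kings: Foxes, Comets, Sharks, Rays, Rockets — 5.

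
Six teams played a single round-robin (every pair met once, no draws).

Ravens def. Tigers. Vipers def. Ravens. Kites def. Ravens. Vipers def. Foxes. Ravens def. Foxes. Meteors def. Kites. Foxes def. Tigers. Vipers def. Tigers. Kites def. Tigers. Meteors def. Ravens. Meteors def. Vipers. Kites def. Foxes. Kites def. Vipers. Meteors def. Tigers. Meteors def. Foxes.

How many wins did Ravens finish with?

2

Ravens' results: beat Tigers, Foxes; lost to Kites, Meteors, Vipers.
That is 2 wins.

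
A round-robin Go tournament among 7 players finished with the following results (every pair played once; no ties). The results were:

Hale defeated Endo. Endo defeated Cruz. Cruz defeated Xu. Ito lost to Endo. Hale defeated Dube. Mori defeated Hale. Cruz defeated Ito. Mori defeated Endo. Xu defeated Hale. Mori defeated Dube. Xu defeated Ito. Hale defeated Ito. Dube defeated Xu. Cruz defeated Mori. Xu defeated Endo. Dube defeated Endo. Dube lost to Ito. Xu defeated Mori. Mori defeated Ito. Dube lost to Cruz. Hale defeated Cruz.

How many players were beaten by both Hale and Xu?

Hale beat: Ito, Endo, Dube, Cruz.
Xu beat: Ito, Mori, Hale, Endo.
Both beat: Ito, Endo — 2.

2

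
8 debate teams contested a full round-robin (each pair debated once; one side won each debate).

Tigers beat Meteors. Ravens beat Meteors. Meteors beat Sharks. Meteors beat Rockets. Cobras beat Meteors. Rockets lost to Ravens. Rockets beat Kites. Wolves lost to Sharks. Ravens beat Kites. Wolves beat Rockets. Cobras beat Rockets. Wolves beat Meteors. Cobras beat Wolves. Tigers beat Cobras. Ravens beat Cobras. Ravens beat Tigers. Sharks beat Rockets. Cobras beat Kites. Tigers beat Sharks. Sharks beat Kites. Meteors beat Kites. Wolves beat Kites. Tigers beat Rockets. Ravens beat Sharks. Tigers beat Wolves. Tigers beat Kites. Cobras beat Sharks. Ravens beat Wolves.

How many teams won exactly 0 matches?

Win totals: Wolves 3, Meteors 3, Cobras 5, Tigers 6, Rockets 1, Ravens 7, Kites 0, Sharks 3.
Exactly 0: Kites — 1 team.

1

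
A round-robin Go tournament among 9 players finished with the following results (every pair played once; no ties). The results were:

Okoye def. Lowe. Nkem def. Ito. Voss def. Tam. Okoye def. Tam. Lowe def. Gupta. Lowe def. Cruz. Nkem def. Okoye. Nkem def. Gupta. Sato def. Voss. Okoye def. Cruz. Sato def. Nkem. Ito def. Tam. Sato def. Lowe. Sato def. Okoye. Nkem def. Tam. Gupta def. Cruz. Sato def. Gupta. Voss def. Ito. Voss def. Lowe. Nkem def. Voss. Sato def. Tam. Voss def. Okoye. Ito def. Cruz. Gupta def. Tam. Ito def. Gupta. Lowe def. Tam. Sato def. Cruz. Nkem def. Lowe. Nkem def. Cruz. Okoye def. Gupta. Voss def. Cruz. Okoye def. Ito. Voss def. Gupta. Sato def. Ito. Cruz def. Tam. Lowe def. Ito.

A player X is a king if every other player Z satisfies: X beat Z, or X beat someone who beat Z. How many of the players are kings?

1

Cruz cannot reach Ito, Voss, Lowe, Nkem, Sato, Gupta, Okoye in two steps.
Ito cannot reach Voss, Lowe, Nkem, Sato, Okoye in two steps.
Voss cannot reach Nkem, Sato in two steps.
Lowe cannot reach Voss, Nkem, Sato, Okoye in two steps.
Nkem cannot reach Sato in two steps.
Sato reaches everyone (king).
Gupta cannot reach Ito, Voss, Lowe, Nkem, Sato, Okoye in two steps.
Tam cannot reach Cruz, Ito, Voss, Lowe, Nkem, Sato, Gupta, Okoye in two steps.
Okoye cannot reach Voss, Nkem, Sato in two steps.
Kings: Sato — 1.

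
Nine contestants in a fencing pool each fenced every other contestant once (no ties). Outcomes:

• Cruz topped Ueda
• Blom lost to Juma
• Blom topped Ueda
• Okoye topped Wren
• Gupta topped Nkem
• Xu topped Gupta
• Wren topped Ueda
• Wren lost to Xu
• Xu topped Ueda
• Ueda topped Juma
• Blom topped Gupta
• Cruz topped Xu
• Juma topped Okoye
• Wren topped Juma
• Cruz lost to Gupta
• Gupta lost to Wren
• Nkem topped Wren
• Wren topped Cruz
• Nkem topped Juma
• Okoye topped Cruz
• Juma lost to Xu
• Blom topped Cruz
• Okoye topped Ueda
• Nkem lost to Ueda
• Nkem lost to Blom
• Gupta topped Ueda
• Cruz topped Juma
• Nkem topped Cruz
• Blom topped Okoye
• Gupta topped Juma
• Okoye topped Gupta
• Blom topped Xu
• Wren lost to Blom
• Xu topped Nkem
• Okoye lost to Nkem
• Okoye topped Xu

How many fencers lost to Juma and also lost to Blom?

Juma beat: Blom, Okoye.
Blom beat: Xu, Nkem, Ueda, Wren, Gupta, Okoye, Cruz.
Both beat: Okoye — 1.

1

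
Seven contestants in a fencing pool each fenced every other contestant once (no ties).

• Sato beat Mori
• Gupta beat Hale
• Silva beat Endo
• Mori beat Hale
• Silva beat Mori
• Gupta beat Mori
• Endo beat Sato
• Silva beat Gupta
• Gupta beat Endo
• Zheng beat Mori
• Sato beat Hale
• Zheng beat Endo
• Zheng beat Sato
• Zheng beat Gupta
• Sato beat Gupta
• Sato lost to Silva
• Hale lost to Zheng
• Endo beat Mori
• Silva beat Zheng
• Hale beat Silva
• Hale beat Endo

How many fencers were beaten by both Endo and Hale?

0

Endo beat: Sato, Mori.
Hale beat: Endo, Silva.
No one was beaten by both.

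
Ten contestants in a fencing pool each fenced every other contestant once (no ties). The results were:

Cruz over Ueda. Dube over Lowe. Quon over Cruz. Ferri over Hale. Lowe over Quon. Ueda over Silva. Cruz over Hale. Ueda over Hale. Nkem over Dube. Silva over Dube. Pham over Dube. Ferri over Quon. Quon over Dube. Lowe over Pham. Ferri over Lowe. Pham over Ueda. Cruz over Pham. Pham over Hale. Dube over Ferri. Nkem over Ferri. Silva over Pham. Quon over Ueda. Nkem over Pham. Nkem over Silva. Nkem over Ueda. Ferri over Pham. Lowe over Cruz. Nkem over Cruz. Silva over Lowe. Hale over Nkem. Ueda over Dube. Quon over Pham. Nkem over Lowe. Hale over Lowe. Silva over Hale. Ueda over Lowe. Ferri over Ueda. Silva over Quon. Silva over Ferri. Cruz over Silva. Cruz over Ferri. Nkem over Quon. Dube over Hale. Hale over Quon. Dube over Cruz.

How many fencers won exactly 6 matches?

1

Win totals: Silva 6, Hale 3, Dube 4, Nkem 8, Ueda 4, Quon 4, Ferri 5, Lowe 3, Cruz 5, Pham 3.
Exactly 6: Silva — 1 fencer.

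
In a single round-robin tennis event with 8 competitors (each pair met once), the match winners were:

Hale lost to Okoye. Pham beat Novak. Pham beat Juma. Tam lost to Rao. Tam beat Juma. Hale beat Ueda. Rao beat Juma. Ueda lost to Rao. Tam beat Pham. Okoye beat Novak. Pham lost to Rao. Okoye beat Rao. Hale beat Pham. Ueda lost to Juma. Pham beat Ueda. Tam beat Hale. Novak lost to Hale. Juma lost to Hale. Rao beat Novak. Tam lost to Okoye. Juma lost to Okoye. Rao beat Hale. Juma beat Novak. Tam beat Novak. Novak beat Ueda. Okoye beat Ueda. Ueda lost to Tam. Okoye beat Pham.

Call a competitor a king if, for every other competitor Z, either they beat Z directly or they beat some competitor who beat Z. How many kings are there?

Okoye reaches everyone (king).
Juma cannot reach Okoye, Hale, Pham, Tam, Rao in two steps.
Hale cannot reach Okoye, Tam, Rao in two steps.
Pham cannot reach Okoye, Hale, Tam, Rao in two steps.
Ueda cannot reach Okoye, Juma, Hale, Pham, Novak, Tam, Rao in two steps.
Novak cannot reach Okoye, Juma, Hale, Pham, Tam, Rao in two steps.
Tam cannot reach Okoye, Rao in two steps.
Rao cannot reach Okoye in two steps.
Kings: Okoye — 1.

1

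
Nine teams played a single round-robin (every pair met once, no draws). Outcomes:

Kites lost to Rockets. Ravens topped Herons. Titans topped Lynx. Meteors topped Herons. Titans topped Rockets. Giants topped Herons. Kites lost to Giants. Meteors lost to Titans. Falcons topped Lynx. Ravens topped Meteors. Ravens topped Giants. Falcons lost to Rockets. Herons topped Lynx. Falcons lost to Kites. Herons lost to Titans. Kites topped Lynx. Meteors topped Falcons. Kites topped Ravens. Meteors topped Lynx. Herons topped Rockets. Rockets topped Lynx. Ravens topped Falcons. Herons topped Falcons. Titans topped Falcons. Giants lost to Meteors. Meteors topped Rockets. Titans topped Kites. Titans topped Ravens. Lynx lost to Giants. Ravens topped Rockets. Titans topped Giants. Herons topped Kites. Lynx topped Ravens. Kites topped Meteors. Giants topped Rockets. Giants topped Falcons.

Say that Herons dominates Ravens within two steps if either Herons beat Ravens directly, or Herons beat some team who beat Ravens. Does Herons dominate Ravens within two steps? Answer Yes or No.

Herons did not beat Ravens directly.
Herons beat Rockets, Kites, Falcons, Lynx. Of those, Kites beat Ravens.

Yes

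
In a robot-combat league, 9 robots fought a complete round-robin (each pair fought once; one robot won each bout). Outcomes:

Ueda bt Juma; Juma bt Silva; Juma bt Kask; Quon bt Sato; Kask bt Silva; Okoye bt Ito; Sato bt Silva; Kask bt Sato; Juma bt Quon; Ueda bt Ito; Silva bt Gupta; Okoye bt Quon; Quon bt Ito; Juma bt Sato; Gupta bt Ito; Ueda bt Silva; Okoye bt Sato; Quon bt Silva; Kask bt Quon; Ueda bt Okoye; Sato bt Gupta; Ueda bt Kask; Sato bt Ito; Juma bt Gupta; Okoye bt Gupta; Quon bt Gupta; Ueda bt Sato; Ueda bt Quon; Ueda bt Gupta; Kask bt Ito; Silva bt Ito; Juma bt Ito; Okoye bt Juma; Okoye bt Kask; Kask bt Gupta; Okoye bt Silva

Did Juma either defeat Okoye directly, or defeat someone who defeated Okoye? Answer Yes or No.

Juma did not beat Okoye directly.
Juma beat Gupta, Kask, Ito, Silva, Sato, Quon, but each of them lost to Okoye. No two-step path.

No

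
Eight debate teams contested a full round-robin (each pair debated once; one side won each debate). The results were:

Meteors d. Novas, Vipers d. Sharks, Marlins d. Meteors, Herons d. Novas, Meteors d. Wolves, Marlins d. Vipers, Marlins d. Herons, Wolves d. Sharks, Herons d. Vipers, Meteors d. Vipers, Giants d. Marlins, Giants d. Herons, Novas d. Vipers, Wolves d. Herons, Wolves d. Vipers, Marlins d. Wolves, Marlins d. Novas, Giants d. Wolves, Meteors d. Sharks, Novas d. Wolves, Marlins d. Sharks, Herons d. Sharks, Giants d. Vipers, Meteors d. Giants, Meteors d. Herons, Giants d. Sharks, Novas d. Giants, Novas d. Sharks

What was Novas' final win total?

Novas' results: beat Wolves, Sharks, Giants, Vipers; lost to Meteors, Marlins, Herons.
That is 4 wins.

4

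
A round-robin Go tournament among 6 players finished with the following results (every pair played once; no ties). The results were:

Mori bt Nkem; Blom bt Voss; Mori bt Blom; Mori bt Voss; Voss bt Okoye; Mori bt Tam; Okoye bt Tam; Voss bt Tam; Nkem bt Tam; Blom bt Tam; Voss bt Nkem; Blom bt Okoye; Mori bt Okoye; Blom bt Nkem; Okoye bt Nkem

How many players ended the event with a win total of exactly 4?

1

Win totals: Okoye 2, Mori 5, Tam 0, Blom 4, Voss 3, Nkem 1.
Exactly 4: Blom — 1 player.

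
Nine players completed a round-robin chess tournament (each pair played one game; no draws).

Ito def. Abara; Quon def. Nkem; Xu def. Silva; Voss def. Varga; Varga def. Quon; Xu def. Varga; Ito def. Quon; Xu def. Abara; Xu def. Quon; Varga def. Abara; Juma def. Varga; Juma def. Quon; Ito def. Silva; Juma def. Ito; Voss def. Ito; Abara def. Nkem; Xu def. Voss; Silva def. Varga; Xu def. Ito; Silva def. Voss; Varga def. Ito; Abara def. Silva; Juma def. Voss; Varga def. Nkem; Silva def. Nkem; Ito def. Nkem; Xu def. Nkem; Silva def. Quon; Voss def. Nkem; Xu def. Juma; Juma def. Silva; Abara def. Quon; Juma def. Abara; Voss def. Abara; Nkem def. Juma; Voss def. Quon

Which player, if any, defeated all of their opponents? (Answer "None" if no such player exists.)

Xu has 8 wins out of 8 opponents — a perfect record.

Xu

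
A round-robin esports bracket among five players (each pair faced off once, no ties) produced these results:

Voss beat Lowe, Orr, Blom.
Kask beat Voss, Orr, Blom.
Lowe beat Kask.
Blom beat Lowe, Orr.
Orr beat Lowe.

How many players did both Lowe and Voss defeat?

0

Lowe beat: Kask.
Voss beat: Orr, Blom, Lowe.
No one was beaten by both.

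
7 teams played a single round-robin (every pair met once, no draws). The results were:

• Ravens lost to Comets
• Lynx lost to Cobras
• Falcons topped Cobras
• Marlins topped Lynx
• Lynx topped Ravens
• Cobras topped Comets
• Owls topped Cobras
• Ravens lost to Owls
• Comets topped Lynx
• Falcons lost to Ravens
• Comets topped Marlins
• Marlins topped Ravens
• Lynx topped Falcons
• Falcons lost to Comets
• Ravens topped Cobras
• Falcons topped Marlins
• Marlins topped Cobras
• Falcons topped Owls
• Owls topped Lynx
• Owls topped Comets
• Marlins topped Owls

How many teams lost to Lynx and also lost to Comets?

2

Lynx beat: Ravens, Falcons.
Comets beat: Ravens, Marlins, Lynx, Falcons.
Both beat: Ravens, Falcons — 2.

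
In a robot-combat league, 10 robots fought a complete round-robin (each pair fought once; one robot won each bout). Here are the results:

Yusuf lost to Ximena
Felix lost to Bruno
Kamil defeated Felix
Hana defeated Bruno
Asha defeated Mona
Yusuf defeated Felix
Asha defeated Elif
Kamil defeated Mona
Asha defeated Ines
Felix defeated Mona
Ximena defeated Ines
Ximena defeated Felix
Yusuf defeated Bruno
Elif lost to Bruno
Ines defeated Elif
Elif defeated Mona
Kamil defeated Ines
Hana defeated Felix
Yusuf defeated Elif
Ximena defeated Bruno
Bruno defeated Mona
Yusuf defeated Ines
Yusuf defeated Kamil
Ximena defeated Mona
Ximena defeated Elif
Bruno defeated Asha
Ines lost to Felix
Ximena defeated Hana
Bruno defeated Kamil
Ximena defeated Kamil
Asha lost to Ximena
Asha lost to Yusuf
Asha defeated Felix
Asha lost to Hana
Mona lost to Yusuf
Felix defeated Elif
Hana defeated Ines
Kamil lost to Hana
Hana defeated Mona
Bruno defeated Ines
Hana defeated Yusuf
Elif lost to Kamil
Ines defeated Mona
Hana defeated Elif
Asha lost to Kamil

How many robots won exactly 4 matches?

1

Win totals: Yusuf 7, Ximena 9, Asha 4, Felix 3, Ines 2, Hana 8, Mona 0, Elif 1, Kamil 5, Bruno 6.
Exactly 4: Asha — 1 robot.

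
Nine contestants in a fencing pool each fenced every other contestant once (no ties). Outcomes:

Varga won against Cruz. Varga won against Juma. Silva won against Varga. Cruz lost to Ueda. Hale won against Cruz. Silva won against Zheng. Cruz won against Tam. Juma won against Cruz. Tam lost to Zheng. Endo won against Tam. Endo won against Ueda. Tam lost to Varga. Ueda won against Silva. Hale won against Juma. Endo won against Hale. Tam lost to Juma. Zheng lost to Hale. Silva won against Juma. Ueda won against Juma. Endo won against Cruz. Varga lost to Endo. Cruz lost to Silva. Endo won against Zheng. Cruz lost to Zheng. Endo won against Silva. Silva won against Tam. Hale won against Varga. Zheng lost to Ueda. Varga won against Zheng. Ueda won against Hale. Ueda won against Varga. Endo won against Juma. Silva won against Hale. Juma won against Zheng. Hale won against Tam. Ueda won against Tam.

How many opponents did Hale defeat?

5

Hale's results: beat Cruz, Varga, Juma, Zheng, Tam; lost to Ueda, Endo, Silva.
That is 5 wins.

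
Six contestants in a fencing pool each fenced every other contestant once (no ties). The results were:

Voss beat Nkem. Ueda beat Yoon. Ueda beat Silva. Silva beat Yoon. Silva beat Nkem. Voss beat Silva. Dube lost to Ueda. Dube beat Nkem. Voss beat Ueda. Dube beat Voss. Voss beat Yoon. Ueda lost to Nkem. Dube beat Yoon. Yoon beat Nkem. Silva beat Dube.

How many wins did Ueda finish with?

Ueda's results: beat Dube, Yoon, Silva; lost to Nkem, Voss.
That is 3 wins.

3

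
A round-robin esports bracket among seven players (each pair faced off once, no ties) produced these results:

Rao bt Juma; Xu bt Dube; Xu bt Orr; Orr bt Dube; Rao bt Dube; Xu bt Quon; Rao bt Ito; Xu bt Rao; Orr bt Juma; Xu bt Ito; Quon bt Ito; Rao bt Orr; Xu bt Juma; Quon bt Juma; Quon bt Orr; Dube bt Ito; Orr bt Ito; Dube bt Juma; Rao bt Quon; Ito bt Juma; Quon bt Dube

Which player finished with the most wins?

Xu

Win totals: Orr 3, Juma 0, Xu 6, Dube 2, Ito 1, Rao 5, Quon 4.
Xu leads with 6 wins (next highest: 5).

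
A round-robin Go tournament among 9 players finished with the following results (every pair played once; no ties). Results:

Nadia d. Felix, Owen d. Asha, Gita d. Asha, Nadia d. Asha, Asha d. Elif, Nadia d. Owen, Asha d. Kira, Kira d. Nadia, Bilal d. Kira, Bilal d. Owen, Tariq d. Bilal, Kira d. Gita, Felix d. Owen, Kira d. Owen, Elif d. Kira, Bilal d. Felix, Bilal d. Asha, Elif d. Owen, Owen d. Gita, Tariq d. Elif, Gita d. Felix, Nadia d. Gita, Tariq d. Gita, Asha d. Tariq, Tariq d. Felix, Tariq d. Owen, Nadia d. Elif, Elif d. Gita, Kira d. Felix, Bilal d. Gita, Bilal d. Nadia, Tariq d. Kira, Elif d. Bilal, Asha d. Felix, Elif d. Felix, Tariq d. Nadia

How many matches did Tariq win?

Tariq's results: beat Felix, Bilal, Owen, Gita, Kira, Elif, Nadia; lost to Asha.
That is 7 wins.

7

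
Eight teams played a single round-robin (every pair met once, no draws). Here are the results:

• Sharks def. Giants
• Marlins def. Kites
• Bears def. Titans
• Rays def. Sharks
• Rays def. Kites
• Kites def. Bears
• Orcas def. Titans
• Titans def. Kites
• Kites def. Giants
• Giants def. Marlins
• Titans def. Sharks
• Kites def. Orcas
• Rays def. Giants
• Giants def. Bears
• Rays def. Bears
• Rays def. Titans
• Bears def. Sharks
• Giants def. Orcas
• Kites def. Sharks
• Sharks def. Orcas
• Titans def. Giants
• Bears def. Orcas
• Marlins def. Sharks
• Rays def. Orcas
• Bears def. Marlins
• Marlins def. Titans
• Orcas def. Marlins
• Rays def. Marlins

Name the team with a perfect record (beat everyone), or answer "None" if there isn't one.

Rays

Rays has 7 wins out of 7 opponents — a perfect record.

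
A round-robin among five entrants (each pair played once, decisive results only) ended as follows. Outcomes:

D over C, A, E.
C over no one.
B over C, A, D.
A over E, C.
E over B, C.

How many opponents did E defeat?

E's results: beat B, C; lost to A, D.
That is 2 wins.

2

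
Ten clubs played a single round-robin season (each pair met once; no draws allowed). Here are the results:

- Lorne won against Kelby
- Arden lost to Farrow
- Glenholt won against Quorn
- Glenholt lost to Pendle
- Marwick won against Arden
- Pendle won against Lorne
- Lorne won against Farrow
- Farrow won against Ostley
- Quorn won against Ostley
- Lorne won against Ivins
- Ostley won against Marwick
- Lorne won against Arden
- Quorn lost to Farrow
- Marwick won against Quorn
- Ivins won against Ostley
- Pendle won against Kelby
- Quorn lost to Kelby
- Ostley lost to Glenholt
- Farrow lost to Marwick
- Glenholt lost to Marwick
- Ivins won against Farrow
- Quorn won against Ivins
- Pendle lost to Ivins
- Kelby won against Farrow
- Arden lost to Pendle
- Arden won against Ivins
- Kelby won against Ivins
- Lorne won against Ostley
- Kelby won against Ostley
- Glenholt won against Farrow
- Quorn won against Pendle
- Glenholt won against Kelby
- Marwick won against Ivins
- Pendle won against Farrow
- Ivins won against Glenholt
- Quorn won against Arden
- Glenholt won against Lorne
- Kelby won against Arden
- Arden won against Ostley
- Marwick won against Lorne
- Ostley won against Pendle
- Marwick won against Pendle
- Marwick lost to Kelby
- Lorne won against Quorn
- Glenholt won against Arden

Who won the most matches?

Win totals: Lorne 6, Ostley 2, Marwick 7, Quorn 4, Kelby 6, Pendle 5, Arden 2, Farrow 3, Ivins 4, Glenholt 6.
Marwick leads with 7 wins (next highest: 6).

Marwick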